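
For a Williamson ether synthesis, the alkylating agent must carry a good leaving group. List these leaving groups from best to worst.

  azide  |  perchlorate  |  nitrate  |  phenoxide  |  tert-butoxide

perchlorate > nitrate > azide > phenoxide > tert-butoxide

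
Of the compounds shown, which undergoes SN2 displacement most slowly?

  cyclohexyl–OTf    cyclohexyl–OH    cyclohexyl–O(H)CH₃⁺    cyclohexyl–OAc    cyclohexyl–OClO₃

Identical carbon frameworks mean the comparison reduces to leaving-group quality.
Leaving-group ability tracks the stability of the departed species; conjugate-acid pKₐ is the usual yardstick (lower pKₐ → better LG).
cyclohexyl–OTf loses OTf⁻: pKₐ(CF₃SO₃H (triflic acid)) ≈ -14
cyclohexyl–OClO₃ loses ClO₄⁻: pKₐ(HClO₄) ≈ -10
cyclohexyl–O(H)CH₃⁺ loses R'OH: pKₐ(R'OH₂⁺) ≈ -2.4
cyclohexyl–OAc loses AcO⁻: pKₐ(CH₃COOH) ≈ 4.8
cyclohexyl–OH loses OH⁻: pKₐ(H₂O) ≈ 15.7

cyclohexyl–OH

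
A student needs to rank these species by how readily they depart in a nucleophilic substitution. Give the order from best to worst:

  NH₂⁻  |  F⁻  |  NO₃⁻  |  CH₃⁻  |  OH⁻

NO₃⁻: pKₐ(HNO₃) ≈ -1.3
F⁻: pKₐ(HF) ≈ 3.2
OH⁻: pKₐ(H₂O) ≈ 15.7
NH₂⁻: pKₐ(NH₃) ≈ 38
CH₃⁻: pKₐ(CH₄) ≈ 48

NO₃⁻ > F⁻ > OH⁻ > NH₂⁻ > CH₃⁻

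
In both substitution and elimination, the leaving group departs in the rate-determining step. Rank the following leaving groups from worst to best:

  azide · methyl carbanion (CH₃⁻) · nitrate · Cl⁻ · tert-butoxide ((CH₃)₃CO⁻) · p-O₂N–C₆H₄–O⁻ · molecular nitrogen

methyl carbanion (CH₃⁻) < tert-butoxide ((CH₃)₃CO⁻) < p-O₂N–C₆H₄–O⁻ < azide < nitrate < Cl⁻ < molecular nitrogen

Leaving-group ability tracks the stability of the departed species; conjugate-acid pKₐ is the usual yardstick (lower pKₐ → better LG).
molecular nitrogen: no meaningful conjugate acid; N₂ departs as an exceptionally stable neutral molecule
Cl⁻: pKₐ(HCl) ≈ -7
nitrate: pKₐ(HNO₃) ≈ -1.3
azide: pKₐ(HN₃) ≈ 4.7
p-O₂N–C₆H₄–O⁻: pKₐ(p-nitrophenol) ≈ 7.2
tert-butoxide ((CH₃)₃CO⁻): pKₐ(t-BuOH) ≈ 18
methyl carbanion (CH₃⁻): pKₐ(CH₄) ≈ 48
Reversing gives the worst-to-best order requested.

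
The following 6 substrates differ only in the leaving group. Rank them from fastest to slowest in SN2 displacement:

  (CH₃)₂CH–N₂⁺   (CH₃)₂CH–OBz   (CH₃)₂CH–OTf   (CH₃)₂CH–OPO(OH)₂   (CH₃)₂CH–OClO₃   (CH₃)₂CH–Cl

(CH₃)₂CH–N₂⁺ > (CH₃)₂CH–OTf > (CH₃)₂CH–OClO₃ > (CH₃)₂CH–Cl > (CH₃)₂CH–OPO(OH)₂ > (CH₃)₂CH–OBz

Identical carbon frameworks mean the comparison reduces to leaving-group quality.
Rank by basicity of the departing species: weakest base leaves most easily.
(CH₃)₂CH–N₂⁺ loses N₂: no meaningful conjugate acid; N₂ departs as an exceptionally stable neutral molecule
(CH₃)₂CH–OTf loses OTf⁻: pKₐ(CF₃SO₃H (triflic acid)) ≈ -14
(CH₃)₂CH–OClO₃ loses ClO₄⁻: pKₐ(HClO₄) ≈ -10
(CH₃)₂CH–Cl loses Cl⁻: pKₐ(HCl) ≈ -7
(CH₃)₂CH–OPO(OH)₂ loses H₂PO₄⁻: pKₐ(H₃PO₄) ≈ 2.1
(CH₃)₂CH–OBz loses PhCOO⁻: pKₐ(C₆H₅COOH) ≈ 4.2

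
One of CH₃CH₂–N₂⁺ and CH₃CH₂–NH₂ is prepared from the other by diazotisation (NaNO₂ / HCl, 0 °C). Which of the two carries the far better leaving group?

CH₃CH₂–N₂⁺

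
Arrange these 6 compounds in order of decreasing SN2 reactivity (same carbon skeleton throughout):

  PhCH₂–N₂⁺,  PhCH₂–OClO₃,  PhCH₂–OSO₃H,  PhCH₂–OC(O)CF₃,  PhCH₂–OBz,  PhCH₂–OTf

PhCH₂–N₂⁺ > PhCH₂–OTf > PhCH₂–OClO₃ > PhCH₂–OSO₃H > PhCH₂–OC(O)CF₃ > PhCH₂–OBz

The skeletons are identical, so relative rate is governed entirely by leaving-group ability.
Rank by basicity of the departing species: weakest base leaves most easily.
PhCH₂–N₂⁺ loses N₂: no meaningful conjugate acid; N₂ departs as an exceptionally stable neutral molecule
PhCH₂–OTf loses OTf⁻: pKₐ(CF₃SO₃H (triflic acid)) ≈ -14
PhCH₂–OClO₃ loses ClO₄⁻: pKₐ(HClO₄) ≈ -10
PhCH₂–OSO₃H loses HSO₄⁻: pKₐ(H₂SO₄) ≈ -3
PhCH₂–OC(O)CF₃ loses CF₃COO⁻: pKₐ(CF₃COOH) ≈ 0.2
PhCH₂–OBz loses PhCOO⁻: pKₐ(C₆H₅COOH) ≈ 4.2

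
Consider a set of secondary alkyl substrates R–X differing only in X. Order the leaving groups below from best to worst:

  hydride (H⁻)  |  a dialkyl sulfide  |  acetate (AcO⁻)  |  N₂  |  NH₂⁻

N₂ > a dialkyl sulfide > acetate (AcO⁻) > hydride (H⁻) > NH₂⁻

N₂: no meaningful conjugate acid; N₂ departs as an exceptionally stable neutral molecule
a dialkyl sulfide: pKₐ(R'₂SH⁺) ≈ -7 — neutral; leaves from a sulfonium salt (R–SR'₂⁺)
acetate (AcO⁻): pKₐ(CH₃COOH) ≈ 4.8 — resonance-stabilised but still a weak base
hydride (H⁻): pKₐ(H₂) ≈ 36 — extremely strong base; leaves only in special hydride-transfer contexts
NH₂⁻: pKₐ(NH₃) ≈ 38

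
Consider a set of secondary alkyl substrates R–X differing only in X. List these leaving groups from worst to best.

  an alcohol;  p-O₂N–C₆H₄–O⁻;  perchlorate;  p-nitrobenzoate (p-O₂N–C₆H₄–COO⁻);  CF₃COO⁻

p-O₂N–C₆H₄–O⁻ < p-nitrobenzoate (p-O₂N–C₆H₄–COO⁻) < CF₃COO⁻ < an alcohol < perchlorate

perchlorate: pKₐ(HClO₄) ≈ -10 — extremely weak base; rarely used for safety reasons
an alcohol: pKₐ(R'OH₂⁺) ≈ -2.4 — neutral; leaves from a protonated ether (an oxonium ion, R–O(H)R'⁺)
CF₃COO⁻: pKₐ(CF₃COOH) ≈ 0.2 — strongly electron-withdrawing CF₃ stabilises the carboxylate
p-nitrobenzoate (p-O₂N–C₆H₄–COO⁻): pKₐ(p-nitrobenzoic acid) ≈ 3.4 — electron-withdrawing nitro group stabilises the carboxylate
p-O₂N–C₆H₄–O⁻: pKₐ(p-nitrophenol) ≈ 7.2
Listed from poorest to best leaving group as asked.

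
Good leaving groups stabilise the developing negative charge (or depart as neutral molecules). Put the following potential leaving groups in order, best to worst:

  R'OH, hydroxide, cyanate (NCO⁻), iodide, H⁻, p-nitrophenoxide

A good leaving group is a weak base: the lower the pKₐ of its conjugate acid, the more readily it departs.
iodide: pKₐ(HI) ≈ -10
R'OH: pKₐ(R'OH₂⁺) ≈ -2.4
cyanate (NCO⁻): pKₐ(HOCN) ≈ 3.5
p-nitrophenoxide: pKₐ(p-nitrophenol) ≈ 7.2
hydroxide: pKₐ(H₂O) ≈ 15.7
H⁻: pKₐ(H₂) ≈ 36

iodide > R'OH > cyanate (NCO⁻) > p-nitrophenoxide > hydroxide > H⁻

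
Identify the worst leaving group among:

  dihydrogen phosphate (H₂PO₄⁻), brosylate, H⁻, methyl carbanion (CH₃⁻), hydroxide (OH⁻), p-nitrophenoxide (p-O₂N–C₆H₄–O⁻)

methyl carbanion (CH₃⁻)

Rank by basicity of the departing species: weakest base leaves most easily.
brosylate: pKₐ(p-BrC₆H₄SO₃H) ≈ -2.8
dihydrogen phosphate (H₂PO₄⁻): pKₐ(H₃PO₄) ≈ 2.1
p-nitrophenoxide (p-O₂N–C₆H₄–O⁻): pKₐ(p-nitrophenol) ≈ 7.2
hydroxide (OH⁻): pKₐ(H₂O) ≈ 15.7
H⁻: pKₐ(H₂) ≈ 36
methyl carbanion (CH₃⁻): pKₐ(CH₄) ≈ 48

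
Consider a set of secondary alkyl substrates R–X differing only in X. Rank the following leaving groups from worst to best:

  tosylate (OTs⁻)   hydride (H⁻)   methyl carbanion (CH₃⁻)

methyl carbanion (CH₃⁻) < hydride (H⁻) < tosylate (OTs⁻)

The more stable X⁻ (or X) is on its own — i.e. the weaker a base it is — the better a leaving group it makes.
tosylate (OTs⁻): pKₐ(p-CH₃C₆H₄SO₃H (TsOH)) ≈ -2.8 — resonance-delocalised arenesulfonate
hydride (H⁻): pKₐ(H₂) ≈ 36 — extremely strong base; leaves only in special hydride-transfer contexts
methyl carbanion (CH₃⁻): pKₐ(CH₄) ≈ 48 — unstabilised carbanion; the worst conceivable leaving group
Listed from poorest to best leaving group as asked.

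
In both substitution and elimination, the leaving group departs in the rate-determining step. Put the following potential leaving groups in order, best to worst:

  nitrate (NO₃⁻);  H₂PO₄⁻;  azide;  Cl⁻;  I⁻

I⁻ > Cl⁻ > nitrate (NO₃⁻) > H₂PO₄⁻ > azide

Leaving-group ability tracks the stability of the departed species; conjugate-acid pKₐ is the usual yardstick (lower pKₐ → better LG).
I⁻: pKₐ(HI) ≈ -10 — large, highly polarisable; very weak base
Cl⁻: pKₐ(HCl) ≈ -7 — moderately weak base
nitrate (NO₃⁻): pKₐ(HNO₃) ≈ -1.3 — resonance-delocalised over three oxygens
H₂PO₄⁻: pKₐ(H₃PO₄) ≈ 2.1
azide: pKₐ(HN₃) ≈ 4.7 — linear, resonance-stabilised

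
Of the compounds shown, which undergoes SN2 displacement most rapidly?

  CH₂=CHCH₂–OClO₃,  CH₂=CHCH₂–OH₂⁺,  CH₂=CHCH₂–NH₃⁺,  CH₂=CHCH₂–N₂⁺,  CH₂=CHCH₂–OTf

CH₂=CHCH₂–N₂⁺

With the same alkyl group throughout, only the leaving group differentiates the rates.
Rank by basicity of the departing species: weakest base leaves most easily.
CH₂=CHCH₂–N₂⁺ loses N₂: no meaningful conjugate acid; N₂ departs as an exceptionally stable neutral molecule
CH₂=CHCH₂–OTf loses OTf⁻: pKₐ(CF₃SO₃H (triflic acid)) ≈ -14
CH₂=CHCH₂–OClO₃ loses ClO₄⁻: pKₐ(HClO₄) ≈ -10
CH₂=CHCH₂–OH₂⁺ loses H₂O: pKₐ(H₃O⁺) ≈ -1.7
CH₂=CHCH₂–NH₃⁺ loses NH₃: pKₐ(NH₄⁺) ≈ 9.2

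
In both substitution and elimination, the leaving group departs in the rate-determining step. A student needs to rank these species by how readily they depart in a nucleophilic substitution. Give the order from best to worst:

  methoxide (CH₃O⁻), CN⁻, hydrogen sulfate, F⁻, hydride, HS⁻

Rank by basicity of the departing species: weakest base leaves most easily.
hydrogen sulfate: pKₐ(H₂SO₄) ≈ -3
F⁻: pKₐ(HF) ≈ 3.2
HS⁻: pKₐ(H₂S) ≈ 7
CN⁻: pKₐ(HCN) ≈ 9.2
methoxide (CH₃O⁻): pKₐ(CH₃OH) ≈ 15.5
hydride: pKₐ(H₂) ≈ 36

hydrogen sulfate > F⁻ > HS⁻ > CN⁻ > methoxide (CH₃O⁻) > hydride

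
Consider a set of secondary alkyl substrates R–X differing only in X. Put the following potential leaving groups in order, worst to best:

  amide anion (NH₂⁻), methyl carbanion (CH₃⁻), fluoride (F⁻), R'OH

The more stable X⁻ (or X) is on its own — i.e. the weaker a base it is — the better a leaving group it makes.
R'OH: pKₐ(R'OH₂⁺) ≈ -2.4
fluoride (F⁻): pKₐ(HF) ≈ 3.2
amide anion (NH₂⁻): pKₐ(NH₃) ≈ 38
methyl carbanion (CH₃⁻): pKₐ(CH₄) ≈ 48
Listed from poorest to best leaving group as asked.

methyl carbanion (CH₃⁻) < amide anion (NH₂⁻) < fluoride (F⁻) < R'OH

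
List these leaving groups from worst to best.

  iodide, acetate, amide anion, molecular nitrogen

molecular nitrogen: no meaningful conjugate acid; N₂ departs as an exceptionally stable neutral molecule
iodide: pKₐ(HI) ≈ -10
acetate: pKₐ(CH₃COOH) ≈ 4.8
amide anion: pKₐ(NH₃) ≈ 38
The question asks for worst first, so the sequence is read in increasing leaving-group ability.

amide anion < acetate < iodide < molecular nitrogen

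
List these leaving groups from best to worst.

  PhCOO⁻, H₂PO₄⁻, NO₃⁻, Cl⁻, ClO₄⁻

ClO₄⁻ > Cl⁻ > NO₃⁻ > H₂PO₄⁻ > PhCOO⁻

The more stable X⁻ (or X) is on its own — i.e. the weaker a base it is — the better a leaving group it makes.
ClO₄⁻: pKₐ(HClO₄) ≈ -10
Cl⁻: pKₐ(HCl) ≈ -7
NO₃⁻: pKₐ(HNO₃) ≈ -1.3 — resonance-delocalised over three oxygens
H₂PO₄⁻: pKₐ(H₃PO₄) ≈ 2.1 — moderate base; biological leaving group after further activation
PhCOO⁻: pKₐ(C₆H₅COOH) ≈ 4.2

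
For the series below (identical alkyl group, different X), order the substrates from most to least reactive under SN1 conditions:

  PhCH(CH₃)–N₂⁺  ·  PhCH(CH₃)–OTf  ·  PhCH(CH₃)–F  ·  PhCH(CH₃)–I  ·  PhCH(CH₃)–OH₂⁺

PhCH(CH₃)–N₂⁺ > PhCH(CH₃)–OTf > PhCH(CH₃)–I > PhCH(CH₃)–OH₂⁺ > PhCH(CH₃)–F

Identical carbon frameworks mean the comparison reduces to leaving-group quality.
Rank by basicity of the departing species: weakest base leaves most easily.
PhCH(CH₃)–N₂⁺ loses N₂: no meaningful conjugate acid; N₂ departs as an exceptionally stable neutral molecule
PhCH(CH₃)–OTf loses OTf⁻: pKₐ(CF₃SO₃H (triflic acid)) ≈ -14
PhCH(CH₃)–I loses I⁻: pKₐ(HI) ≈ -10
PhCH(CH₃)–OH₂⁺ loses H₂O: pKₐ(H₃O⁺) ≈ -1.7
PhCH(CH₃)–F loses F⁻: pKₐ(HF) ≈ 3.2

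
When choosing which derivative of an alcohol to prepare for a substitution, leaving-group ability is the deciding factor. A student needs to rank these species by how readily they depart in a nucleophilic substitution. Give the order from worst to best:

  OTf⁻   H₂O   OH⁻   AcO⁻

A good leaving group is a weak base: the lower the pKₐ of its conjugate acid, the more readily it departs.
OTf⁻: pKₐ(CF₃SO₃H (triflic acid)) ≈ -14
H₂O: pKₐ(H₃O⁺) ≈ -1.7
AcO⁻: pKₐ(CH₃COOH) ≈ 4.8
OH⁻: pKₐ(H₂O) ≈ 15.7
The question asks for worst first, so the sequence is read in increasing leaving-group ability.

OH⁻ < AcO⁻ < H₂O < OTf⁻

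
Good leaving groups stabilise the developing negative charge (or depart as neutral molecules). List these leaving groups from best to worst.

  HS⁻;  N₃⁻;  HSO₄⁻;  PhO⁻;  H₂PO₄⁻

HSO₄⁻ > H₂PO₄⁻ > N₃⁻ > HS⁻ > PhO⁻

Leaving-group ability tracks the stability of the departed species; conjugate-acid pKₐ is the usual yardstick (lower pKₐ → better LG).
HSO₄⁻: pKₐ(H₂SO₄) ≈ -3
H₂PO₄⁻: pKₐ(H₃PO₄) ≈ 2.1
N₃⁻: pKₐ(HN₃) ≈ 4.7
HS⁻: pKₐ(H₂S) ≈ 7
PhO⁻: pKₐ(C₆H₅OH (phenol)) ≈ 10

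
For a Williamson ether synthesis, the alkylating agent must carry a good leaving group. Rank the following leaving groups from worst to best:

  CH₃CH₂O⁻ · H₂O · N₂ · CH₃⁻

Rank by basicity of the departing species: weakest base leaves most easily.
N₂: no meaningful conjugate acid; N₂ departs as an exceptionally stable neutral molecule
H₂O: pKₐ(H₃O⁺) ≈ -1.7 — neutral; leaves from a protonated alcohol (R–OH₂⁺)
CH₃CH₂O⁻: pKₐ(CH₃CH₂OH) ≈ 16 — strong base; alkoxides do not leave unassisted
CH₃⁻: pKₐ(CH₄) ≈ 48 — unstabilised carbanion; the worst conceivable leaving group
Listed from poorest to best leaving group as asked.

CH₃⁻ < CH₃CH₂O⁻ < H₂O < N₂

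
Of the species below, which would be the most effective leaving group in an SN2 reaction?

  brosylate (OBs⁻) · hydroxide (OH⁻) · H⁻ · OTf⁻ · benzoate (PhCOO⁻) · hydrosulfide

OTf⁻

OTf⁻: pKₐ(CF₃SO₃H (triflic acid)) ≈ -14
brosylate (OBs⁻): pKₐ(p-BrC₆H₄SO₃H) ≈ -2.8
benzoate (PhCOO⁻): pKₐ(C₆H₅COOH) ≈ 4.2
hydrosulfide: pKₐ(H₂S) ≈ 7
hydroxide (OH⁻): pKₐ(H₂O) ≈ 15.7
H⁻: pKₐ(H₂) ≈ 36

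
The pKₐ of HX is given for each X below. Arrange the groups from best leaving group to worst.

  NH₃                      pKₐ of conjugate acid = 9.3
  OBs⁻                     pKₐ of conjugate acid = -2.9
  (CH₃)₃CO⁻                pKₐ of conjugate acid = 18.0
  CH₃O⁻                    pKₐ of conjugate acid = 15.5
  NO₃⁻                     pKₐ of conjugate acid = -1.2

OBs⁻ > NO₃⁻ > NH₃ > CH₃O⁻ > (CH₃)₃CO⁻

Lower conjugate-acid pKₐ ⇒ weaker base ⇒ better leaving group.
Sorting by the given values: OBs⁻ (-2.9), NO₃⁻ (-1.2), NH₃ (9.3), CH₃O⁻ (15.5), (CH₃)₃CO⁻ (18.0).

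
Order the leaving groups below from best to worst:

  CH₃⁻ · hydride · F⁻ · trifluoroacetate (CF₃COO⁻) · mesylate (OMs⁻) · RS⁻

mesylate (OMs⁻) > trifluoroacetate (CF₃COO⁻) > F⁻ > RS⁻ > hydride > CH₃⁻

mesylate (OMs⁻): pKₐ(CH₃SO₃H (MsOH)) ≈ -1.9
trifluoroacetate (CF₃COO⁻): pKₐ(CF₃COOH) ≈ 0.2
F⁻: pKₐ(HF) ≈ 3.2
RS⁻: pKₐ(RSH (a thiol)) ≈ 10.5
hydride: pKₐ(H₂) ≈ 36
CH₃⁻: pKₐ(CH₄) ≈ 48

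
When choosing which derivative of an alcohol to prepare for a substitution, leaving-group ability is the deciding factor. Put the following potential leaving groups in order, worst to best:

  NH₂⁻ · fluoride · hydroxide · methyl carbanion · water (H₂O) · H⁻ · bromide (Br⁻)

The more stable X⁻ (or X) is on its own — i.e. the weaker a base it is — the better a leaving group it makes.
bromide (Br⁻): pKₐ(HBr) ≈ -9
water (H₂O): pKₐ(H₃O⁺) ≈ -1.7
fluoride: pKₐ(HF) ≈ 3.2
hydroxide: pKₐ(H₂O) ≈ 15.7
H⁻: pKₐ(H₂) ≈ 36
NH₂⁻: pKₐ(NH₃) ≈ 38
methyl carbanion: pKₐ(CH₄) ≈ 48
The question asks for worst first, so the sequence is read in increasing leaving-group ability.

methyl carbanion < NH₂⁻ < H⁻ < hydroxide < fluoride < water (H₂O) < bromide (Br⁻)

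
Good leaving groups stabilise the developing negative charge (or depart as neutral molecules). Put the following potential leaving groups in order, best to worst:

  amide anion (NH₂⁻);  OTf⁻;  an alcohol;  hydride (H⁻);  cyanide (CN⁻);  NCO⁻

OTf⁻ > an alcohol > NCO⁻ > cyanide (CN⁻) > hydride (H⁻) > amide anion (NH₂⁻)

Rank by basicity of the departing species: weakest base leaves most easily.
OTf⁻: pKₐ(CF₃SO₃H (triflic acid)) ≈ -14
an alcohol: pKₐ(R'OH₂⁺) ≈ -2.4
NCO⁻: pKₐ(HOCN) ≈ 3.5
cyanide (CN⁻): pKₐ(HCN) ≈ 9.2
hydride (H⁻): pKₐ(H₂) ≈ 36
amide anion (NH₂⁻): pKₐ(NH₃) ≈ 38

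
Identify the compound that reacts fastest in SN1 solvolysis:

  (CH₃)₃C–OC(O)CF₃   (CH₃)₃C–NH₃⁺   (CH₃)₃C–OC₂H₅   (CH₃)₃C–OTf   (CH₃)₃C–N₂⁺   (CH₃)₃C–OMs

(CH₃)₃C–N₂⁺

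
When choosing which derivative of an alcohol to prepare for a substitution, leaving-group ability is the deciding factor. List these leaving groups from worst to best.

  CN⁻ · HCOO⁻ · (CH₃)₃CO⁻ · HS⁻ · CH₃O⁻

(CH₃)₃CO⁻ < CH₃O⁻ < CN⁻ < HS⁻ < HCOO⁻

HCOO⁻: pKₐ(HCOOH) ≈ 3.8 — resonance-stabilised carboxylate
HS⁻: pKₐ(H₂S) ≈ 7
CN⁻: pKₐ(HCN) ≈ 9.2 — sp carbon stabilises the charge somewhat, but still a poor LG
CH₃O⁻: pKₐ(CH₃OH) ≈ 15.5 — strong base; alkoxides do not leave unassisted
(CH₃)₃CO⁻: pKₐ(t-BuOH) ≈ 18
Reversing gives the worst-to-best order requested.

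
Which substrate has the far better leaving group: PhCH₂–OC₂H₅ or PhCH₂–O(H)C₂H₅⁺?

PhCH₂–O(H)C₂H₅⁺

From PhCH₂–OC₂H₅ the departing group would be CH₃CH₂O⁻ (pKₐ(CH₃CH₂OH) ≈ 16). Strong base; alkoxides do not leave unassisted.
From PhCH₂–O(H)C₂H₅⁺ the leaving group is R'OH (pKₐ(R'OH₂⁺) ≈ -2.4). Neutral; leaves from a protonated ether (an oxonium ion, R–O(H)R'⁺).
(In practice PhCH₂–O(H)C₂H₅⁺ is made from PhCH₂–OC₂H₅ by protonation with concentrated HBr, allowing neutral ethanol, rather than ethoxide, to depart.)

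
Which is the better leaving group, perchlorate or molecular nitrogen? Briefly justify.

molecular nitrogen

molecular nitrogen is the better leaving group.
N₂ is the ultimate leaving group — it departs as an exceptionally stable neutral molecule, whereas perchlorate (pKₐ(HClO₄) ≈ -10) is far more basic.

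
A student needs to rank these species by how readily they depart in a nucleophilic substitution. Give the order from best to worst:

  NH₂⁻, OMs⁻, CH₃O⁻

OMs⁻ > CH₃O⁻ > NH₂⁻

Leaving-group ability tracks the stability of the departed species; conjugate-acid pKₐ is the usual yardstick (lower pKₐ → better LG).
OMs⁻: pKₐ(CH₃SO₃H (MsOH)) ≈ -1.9
CH₃O⁻: pKₐ(CH₃OH) ≈ 15.5 — strong base; alkoxides do not leave unassisted
NH₂⁻: pKₐ(NH₃) ≈ 38 — extremely strong base; never a leaving group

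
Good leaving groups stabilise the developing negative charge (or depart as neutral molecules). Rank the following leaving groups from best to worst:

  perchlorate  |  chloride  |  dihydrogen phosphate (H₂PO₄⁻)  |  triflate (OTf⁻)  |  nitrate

triflate (OTf⁻) > perchlorate > chloride > nitrate > dihydrogen phosphate (H₂PO₄⁻)

A good leaving group is a weak base: the lower the pKₐ of its conjugate acid, the more readily it departs.
triflate (OTf⁻): pKₐ(CF₃SO₃H (triflic acid)) ≈ -14 — charge spread over three oxygens and a CF₃ group; the premier leaving group in synthesis
perchlorate: pKₐ(HClO₄) ≈ -10
chloride: pKₐ(HCl) ≈ -7
nitrate: pKₐ(HNO₃) ≈ -1.3 — resonance-delocalised over three oxygens
dihydrogen phosphate (H₂PO₄⁻): pKₐ(H₃PO₄) ≈ 2.1 — moderate base; biological leaving group after further activation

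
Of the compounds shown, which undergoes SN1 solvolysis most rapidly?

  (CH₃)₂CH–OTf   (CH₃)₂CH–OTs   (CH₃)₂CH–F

Identical carbon frameworks mean the comparison reduces to leaving-group quality.
Rank by basicity of the departing species: weakest base leaves most easily.
(CH₃)₂CH–OTf loses OTf⁻: pKₐ(CF₃SO₃H (triflic acid)) ≈ -14
(CH₃)₂CH–OTs loses OTs⁻: pKₐ(p-CH₃C₆H₄SO₃H (TsOH)) ≈ -2.8
(CH₃)₂CH–F loses F⁻: pKₐ(HF) ≈ 3.2

(CH₃)₂CH–OTf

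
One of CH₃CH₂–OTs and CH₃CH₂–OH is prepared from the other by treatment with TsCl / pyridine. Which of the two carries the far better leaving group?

CH₃CH₂–OTs

From CH₃CH₂–OH the departing group would be OH⁻ (pKₐ(H₂O) ≈ 15.7). Strong base; essentially never leaves without prior activation.
From CH₃CH₂–OTs the leaving group is OTs⁻ (pKₐ(p-CH₃C₆H₄SO₃H (TsOH)) ≈ -2.8). Resonance-delocalised arenesulfonate.
Treatment with TsCl / pyridine works by converting the hydroxyl into a tosylate, making CH₃CH₂–OTs enormously more reactive.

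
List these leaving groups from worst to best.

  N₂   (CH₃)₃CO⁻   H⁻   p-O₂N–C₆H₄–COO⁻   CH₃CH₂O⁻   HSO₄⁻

Leaving-group ability tracks the stability of the departed species; conjugate-acid pKₐ is the usual yardstick (lower pKₐ → better LG).
N₂: no meaningful conjugate acid; N₂ departs as an exceptionally stable neutral molecule
HSO₄⁻: pKₐ(H₂SO₄) ≈ -3 — conjugate base of a strong mineral acid
p-O₂N–C₆H₄–COO⁻: pKₐ(p-nitrobenzoic acid) ≈ 3.4 — electron-withdrawing nitro group stabilises the carboxylate
CH₃CH₂O⁻: pKₐ(CH₃CH₂OH) ≈ 16 — strong base; alkoxides do not leave unassisted
(CH₃)₃CO⁻: pKₐ(t-BuOH) ≈ 18 — bulky, strongly basic alkoxide
H⁻: pKₐ(H₂) ≈ 36 — extremely strong base; leaves only in special hydride-transfer contexts
The question asks for worst first, so the sequence is read in increasing leaving-group ability.

H⁻ < (CH₃)₃CO⁻ < CH₃CH₂O⁻ < p-O₂N–C₆H₄–COO⁻ < HSO₄⁻ < N₂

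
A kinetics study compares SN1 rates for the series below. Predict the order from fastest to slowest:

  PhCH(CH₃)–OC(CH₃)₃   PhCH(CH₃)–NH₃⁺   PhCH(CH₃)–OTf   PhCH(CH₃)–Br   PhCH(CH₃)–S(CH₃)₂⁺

Same R in every case — rank the leaving groups.
Leaving-group ability tracks the stability of the departed species; conjugate-acid pKₐ is the usual yardstick (lower pKₐ → better LG).
PhCH(CH₃)–OTf loses OTf⁻: pKₐ(CF₃SO₃H (triflic acid)) ≈ -14
PhCH(CH₃)–Br loses Br⁻: pKₐ(HBr) ≈ -9
PhCH(CH₃)–S(CH₃)₂⁺ loses SR'₂: pKₐ(R'₂SH⁺) ≈ -7
PhCH(CH₃)–NH₃⁺ loses NH₃: pKₐ(NH₄⁺) ≈ 9.2
PhCH(CH₃)–OC(CH₃)₃ loses (CH₃)₃CO⁻: pKₐ(t-BuOH) ≈ 18

PhCH(CH₃)–OTf > PhCH(CH₃)–Br > PhCH(CH₃)–S(CH₃)₂⁺ > PhCH(CH₃)–NH₃⁺ > PhCH(CH₃)–OC(CH₃)₃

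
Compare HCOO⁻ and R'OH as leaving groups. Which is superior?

R'OH

R'OH is the better leaving group.
pKₐ(R'OH₂⁺) ≈ -2.4 versus pKₐ(HCOOH) ≈ 3.8: R'OH is the much weaker base.
Neutral; leaves from a protonated ether (an oxonium ion, R–O(H)R'⁺).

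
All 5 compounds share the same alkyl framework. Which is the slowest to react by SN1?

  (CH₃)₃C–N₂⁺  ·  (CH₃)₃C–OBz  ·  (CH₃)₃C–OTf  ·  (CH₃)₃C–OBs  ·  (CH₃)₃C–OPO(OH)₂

(CH₃)₃C–OBz

Same R in every case — rank the leaving groups.
Rank by basicity of the departing species: weakest base leaves most easily.
(CH₃)₃C–N₂⁺ loses N₂: no meaningful conjugate acid; N₂ departs as an exceptionally stable neutral molecule
(CH₃)₃C–OTf loses OTf⁻: pKₐ(CF₃SO₃H (triflic acid)) ≈ -14
(CH₃)₃C–OBs loses OBs⁻: pKₐ(p-BrC₆H₄SO₃H) ≈ -2.8
(CH₃)₃C–OPO(OH)₂ loses H₂PO₄⁻: pKₐ(H₃PO₄) ≈ 2.1
(CH₃)₃C–OBz loses PhCOO⁻: pKₐ(C₆H₅COOH) ≈ 4.2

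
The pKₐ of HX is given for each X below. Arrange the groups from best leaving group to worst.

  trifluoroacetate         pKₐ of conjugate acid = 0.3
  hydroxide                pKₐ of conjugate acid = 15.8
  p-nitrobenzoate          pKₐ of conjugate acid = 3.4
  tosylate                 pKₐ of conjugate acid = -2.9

tosylate > trifluoroacetate > p-nitrobenzoate > hydroxide

Lower conjugate-acid pKₐ ⇒ weaker base ⇒ better leaving group.
Sorting by the given values: tosylate (-2.9), trifluoroacetate (0.3), p-nitrobenzoate (3.4), hydroxide (15.8).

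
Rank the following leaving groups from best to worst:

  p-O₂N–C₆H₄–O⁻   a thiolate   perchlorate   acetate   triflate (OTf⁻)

triflate (OTf⁻) > perchlorate > acetate > p-O₂N–C₆H₄–O⁻ > a thiolate

A good leaving group is a weak base: the lower the pKₐ of its conjugate acid, the more readily it departs.
triflate (OTf⁻): pKₐ(CF₃SO₃H (triflic acid)) ≈ -14
perchlorate: pKₐ(HClO₄) ≈ -10
acetate: pKₐ(CH₃COOH) ≈ 4.8
p-O₂N–C₆H₄–O⁻: pKₐ(p-nitrophenol) ≈ 7.2
a thiolate: pKₐ(RSH (a thiol)) ≈ 10.5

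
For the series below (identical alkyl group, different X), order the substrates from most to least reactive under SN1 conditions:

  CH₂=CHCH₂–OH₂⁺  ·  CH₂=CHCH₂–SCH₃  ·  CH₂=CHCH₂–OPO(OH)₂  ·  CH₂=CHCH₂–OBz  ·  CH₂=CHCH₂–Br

The skeletons are identical, so relative rate is governed entirely by leaving-group ability.
Rank by basicity of the departing species: weakest base leaves most easily.
CH₂=CHCH₂–Br loses Br⁻: pKₐ(HBr) ≈ -9
CH₂=CHCH₂–OH₂⁺ loses H₂O: pKₐ(H₃O⁺) ≈ -1.7
CH₂=CHCH₂–OPO(OH)₂ loses H₂PO₄⁻: pKₐ(H₃PO₄) ≈ 2.1
CH₂=CHCH₂–OBz loses PhCOO⁻: pKₐ(C₆H₅COOH) ≈ 4.2
CH₂=CHCH₂–SCH₃ loses RS⁻: pKₐ(RSH (a thiol)) ≈ 10.5

CH₂=CHCH₂–Br > CH₂=CHCH₂–OH₂⁺ > CH₂=CHCH₂–OPO(OH)₂ > CH₂=CHCH₂–OBz > CH₂=CHCH₂–SCH₃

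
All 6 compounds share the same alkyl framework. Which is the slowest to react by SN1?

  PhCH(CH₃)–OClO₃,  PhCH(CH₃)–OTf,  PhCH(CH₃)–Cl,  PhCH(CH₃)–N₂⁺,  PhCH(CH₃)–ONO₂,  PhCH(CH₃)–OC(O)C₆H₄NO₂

Identical carbon frameworks mean the comparison reduces to leaving-group quality.
Rank by basicity of the departing species: weakest base leaves most easily.
PhCH(CH₃)–N₂⁺ loses N₂: no meaningful conjugate acid; N₂ departs as an exceptionally stable neutral molecule
PhCH(CH₃)–OTf loses OTf⁻: pKₐ(CF₃SO₃H (triflic acid)) ≈ -14
PhCH(CH₃)–OClO₃ loses ClO₄⁻: pKₐ(HClO₄) ≈ -10
PhCH(CH₃)–Cl loses Cl⁻: pKₐ(HCl) ≈ -7
PhCH(CH₃)–ONO₂ loses NO₃⁻: pKₐ(HNO₃) ≈ -1.3
PhCH(CH₃)–OC(O)C₆H₄NO₂ loses p-O₂N–C₆H₄–COO⁻: pKₐ(p-nitrobenzoic acid) ≈ 3.4

PhCH(CH₃)–OC(O)C₆H₄NO₂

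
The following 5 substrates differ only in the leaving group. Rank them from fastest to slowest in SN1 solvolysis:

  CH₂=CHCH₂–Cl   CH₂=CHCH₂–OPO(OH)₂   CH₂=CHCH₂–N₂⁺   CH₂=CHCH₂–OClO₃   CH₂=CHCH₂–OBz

Same R in every case — rank the leaving groups.
Leaving-group ability tracks the stability of the departed species; conjugate-acid pKₐ is the usual yardstick (lower pKₐ → better LG).
CH₂=CHCH₂–N₂⁺ loses N₂: no meaningful conjugate acid; N₂ departs as an exceptionally stable neutral molecule
CH₂=CHCH₂–OClO₃ loses ClO₄⁻: pKₐ(HClO₄) ≈ -10
CH₂=CHCH₂–Cl loses Cl⁻: pKₐ(HCl) ≈ -7
CH₂=CHCH₂–OPO(OH)₂ loses H₂PO₄⁻: pKₐ(H₃PO₄) ≈ 2.1
CH₂=CHCH₂–OBz loses PhCOO⁻: pKₐ(C₆H₅COOH) ≈ 4.2

CH₂=CHCH₂–N₂⁺ > CH₂=CHCH₂–OClO₃ > CH₂=CHCH₂–Cl > CH₂=CHCH₂–OPO(OH)₂ > CH₂=CHCH₂–OBz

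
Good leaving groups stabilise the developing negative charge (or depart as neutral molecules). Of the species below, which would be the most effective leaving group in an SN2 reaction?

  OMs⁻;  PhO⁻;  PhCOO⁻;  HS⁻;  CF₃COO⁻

The more stable X⁻ (or X) is on its own — i.e. the weaker a base it is — the better a leaving group it makes.
OMs⁻: pKₐ(CH₃SO₃H (MsOH)) ≈ -1.9
CF₃COO⁻: pKₐ(CF₃COOH) ≈ 0.2
PhCOO⁻: pKₐ(C₆H₅COOH) ≈ 4.2
HS⁻: pKₐ(H₂S) ≈ 7
PhO⁻: pKₐ(C₆H₅OH (phenol)) ≈ 10

OMs⁻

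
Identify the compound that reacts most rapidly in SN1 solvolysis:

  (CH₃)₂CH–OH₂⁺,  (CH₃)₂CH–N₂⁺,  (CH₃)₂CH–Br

(CH₃)₂CH–N₂⁺

Identical carbon frameworks mean the comparison reduces to leaving-group quality.
A good leaving group is a weak base: the lower the pKₐ of its conjugate acid, the more readily it departs.
(CH₃)₂CH–N₂⁺ loses N₂: no meaningful conjugate acid; N₂ departs as an exceptionally stable neutral molecule
(CH₃)₂CH–Br loses Br⁻: pKₐ(HBr) ≈ -9
(CH₃)₂CH–OH₂⁺ loses H₂O: pKₐ(H₃O⁺) ≈ -1.7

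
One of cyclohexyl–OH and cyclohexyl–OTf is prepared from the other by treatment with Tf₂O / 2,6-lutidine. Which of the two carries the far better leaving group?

cyclohexyl–OTf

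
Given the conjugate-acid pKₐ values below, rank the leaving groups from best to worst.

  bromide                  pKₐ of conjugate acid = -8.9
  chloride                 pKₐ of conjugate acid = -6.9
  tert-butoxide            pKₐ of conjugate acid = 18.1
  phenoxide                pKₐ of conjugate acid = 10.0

bromide > chloride > phenoxide > tert-butoxide

Lower conjugate-acid pKₐ ⇒ weaker base ⇒ better leaving group.
Sorting by the given values: bromide (-8.9), chloride (-6.9), phenoxide (10.0), tert-butoxide (18.1).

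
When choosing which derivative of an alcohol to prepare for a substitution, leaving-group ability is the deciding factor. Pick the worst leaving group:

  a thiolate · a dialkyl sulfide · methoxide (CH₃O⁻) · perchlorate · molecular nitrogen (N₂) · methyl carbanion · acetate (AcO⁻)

molecular nitrogen (N₂): no meaningful conjugate acid; N₂ departs as an exceptionally stable neutral molecule
perchlorate: pKₐ(HClO₄) ≈ -10
a dialkyl sulfide: pKₐ(R'₂SH⁺) ≈ -7
acetate (AcO⁻): pKₐ(CH₃COOH) ≈ 4.8
a thiolate: pKₐ(RSH (a thiol)) ≈ 10.5
methoxide (CH₃O⁻): pKₐ(CH₃OH) ≈ 15.5
methyl carbanion: pKₐ(CH₄) ≈ 48

methyl carbanion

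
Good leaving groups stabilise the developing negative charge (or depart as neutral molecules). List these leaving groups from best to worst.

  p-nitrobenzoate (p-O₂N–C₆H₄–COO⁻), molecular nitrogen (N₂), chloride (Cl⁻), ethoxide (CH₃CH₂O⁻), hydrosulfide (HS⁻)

molecular nitrogen (N₂) > chloride (Cl⁻) > p-nitrobenzoate (p-O₂N–C₆H₄–COO⁻) > hydrosulfide (HS⁻) > ethoxide (CH₃CH₂O⁻)

molecular nitrogen (N₂): no meaningful conjugate acid; N₂ departs as an exceptionally stable neutral molecule
chloride (Cl⁻): pKₐ(HCl) ≈ -7
p-nitrobenzoate (p-O₂N–C₆H₄–COO⁻): pKₐ(p-nitrobenzoic acid) ≈ 3.4 — electron-withdrawing nitro group stabilises the carboxylate
hydrosulfide (HS⁻): pKₐ(H₂S) ≈ 7 — larger and more polarisable than the oxygen analogue
ethoxide (CH₃CH₂O⁻): pKₐ(CH₃CH₂OH) ≈ 16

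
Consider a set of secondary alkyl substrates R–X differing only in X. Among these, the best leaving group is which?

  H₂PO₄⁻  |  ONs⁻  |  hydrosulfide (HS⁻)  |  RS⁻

The more stable X⁻ (or X) is on its own — i.e. the weaker a base it is — the better a leaving group it makes.
ONs⁻: pKₐ(p-O₂NC₆H₄SO₃H) ≈ -3.5
H₂PO₄⁻: pKₐ(H₃PO₄) ≈ 2.1
hydrosulfide (HS⁻): pKₐ(H₂S) ≈ 7
RS⁻: pKₐ(RSH (a thiol)) ≈ 10.5

ONs⁻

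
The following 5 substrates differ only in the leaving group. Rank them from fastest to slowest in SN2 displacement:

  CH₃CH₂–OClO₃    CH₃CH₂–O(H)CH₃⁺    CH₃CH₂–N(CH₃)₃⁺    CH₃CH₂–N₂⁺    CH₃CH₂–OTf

CH₃CH₂–N₂⁺ > CH₃CH₂–OTf > CH₃CH₂–OClO₃ > CH₃CH₂–O(H)CH₃⁺ > CH₃CH₂–N(CH₃)₃⁺

The skeletons are identical, so relative rate is governed entirely by leaving-group ability.
A good leaving group is a weak base: the lower the pKₐ of its conjugate acid, the more readily it departs.
CH₃CH₂–N₂⁺ loses N₂: no meaningful conjugate acid; N₂ departs as an exceptionally stable neutral molecule
CH₃CH₂–OTf loses OTf⁻: pKₐ(CF₃SO₃H (triflic acid)) ≈ -14
CH₃CH₂–OClO₃ loses ClO₄⁻: pKₐ(HClO₄) ≈ -10
CH₃CH₂–O(H)CH₃⁺ loses R'OH: pKₐ(R'OH₂⁺) ≈ -2.4
CH₃CH₂–N(CH₃)₃⁺ loses NR'₃: pKₐ(R'₃NH⁺) ≈ 10.7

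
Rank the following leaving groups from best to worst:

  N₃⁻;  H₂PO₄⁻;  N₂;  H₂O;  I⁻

N₂ > I⁻ > H₂O > H₂PO₄⁻ > N₃⁻

Leaving-group ability tracks the stability of the departed species; conjugate-acid pKₐ is the usual yardstick (lower pKₐ → better LG).
N₂: no meaningful conjugate acid; N₂ departs as an exceptionally stable neutral molecule
I⁻: pKₐ(HI) ≈ -10
H₂O: pKₐ(H₃O⁺) ≈ -1.7
H₂PO₄⁻: pKₐ(H₃PO₄) ≈ 2.1
N₃⁻: pKₐ(HN₃) ≈ 4.7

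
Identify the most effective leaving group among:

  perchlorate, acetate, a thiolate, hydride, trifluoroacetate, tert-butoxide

perchlorate: pKₐ(HClO₄) ≈ -10
trifluoroacetate: pKₐ(CF₃COOH) ≈ 0.2
acetate: pKₐ(CH₃COOH) ≈ 4.8
a thiolate: pKₐ(RSH (a thiol)) ≈ 10.5
tert-butoxide: pKₐ(t-BuOH) ≈ 18
hydride: pKₐ(H₂) ≈ 36

perchlorate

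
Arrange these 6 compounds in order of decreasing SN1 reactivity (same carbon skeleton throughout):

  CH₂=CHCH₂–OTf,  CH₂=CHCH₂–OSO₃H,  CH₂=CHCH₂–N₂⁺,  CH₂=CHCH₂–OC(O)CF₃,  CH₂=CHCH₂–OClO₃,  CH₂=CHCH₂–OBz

CH₂=CHCH₂–N₂⁺ > CH₂=CHCH₂–OTf > CH₂=CHCH₂–OClO₃ > CH₂=CHCH₂–OSO₃H > CH₂=CHCH₂–OC(O)CF₃ > CH₂=CHCH₂–OBz

With the same alkyl group throughout, only the leaving group differentiates the rates.
The more stable X⁻ (or X) is on its own — i.e. the weaker a base it is — the better a leaving group it makes.
CH₂=CHCH₂–N₂⁺ loses N₂: no meaningful conjugate acid; N₂ departs as an exceptionally stable neutral molecule
CH₂=CHCH₂–OTf loses OTf⁻: pKₐ(CF₃SO₃H (triflic acid)) ≈ -14
CH₂=CHCH₂–OClO₃ loses ClO₄⁻: pKₐ(HClO₄) ≈ -10
CH₂=CHCH₂–OSO₃H loses HSO₄⁻: pKₐ(H₂SO₄) ≈ -3
CH₂=CHCH₂–OC(O)CF₃ loses CF₃COO⁻: pKₐ(CF₃COOH) ≈ 0.2
CH₂=CHCH₂–OBz loses PhCOO⁻: pKₐ(C₆H₅COOH) ≈ 4.2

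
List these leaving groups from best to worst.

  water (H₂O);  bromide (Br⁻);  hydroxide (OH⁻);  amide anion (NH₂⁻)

bromide (Br⁻) > water (H₂O) > hydroxide (OH⁻) > amide anion (NH₂⁻)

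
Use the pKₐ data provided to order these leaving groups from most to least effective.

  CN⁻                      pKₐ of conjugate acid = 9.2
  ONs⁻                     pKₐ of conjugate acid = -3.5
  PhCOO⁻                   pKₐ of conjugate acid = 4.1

ONs⁻ > PhCOO⁻ > CN⁻

Lower conjugate-acid pKₐ ⇒ weaker base ⇒ better leaving group.
Sorting by the given values: ONs⁻ (-3.5), PhCOO⁻ (4.1), CN⁻ (9.2).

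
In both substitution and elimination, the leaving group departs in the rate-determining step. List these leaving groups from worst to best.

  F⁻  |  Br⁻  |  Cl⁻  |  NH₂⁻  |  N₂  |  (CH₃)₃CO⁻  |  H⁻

Rank by basicity of the departing species: weakest base leaves most easily.
N₂: no meaningful conjugate acid; N₂ departs as an exceptionally stable neutral molecule
Br⁻: pKₐ(HBr) ≈ -9 — weak base; good leaving group
Cl⁻: pKₐ(HCl) ≈ -7 — moderately weak base
F⁻: pKₐ(HF) ≈ 3.2 — small and strongly basic; the poor halide leaving group
(CH₃)₃CO⁻: pKₐ(t-BuOH) ≈ 18 — bulky, strongly basic alkoxide
H⁻: pKₐ(H₂) ≈ 36 — extremely strong base; leaves only in special hydride-transfer contexts
NH₂⁻: pKₐ(NH₃) ≈ 38
Reversing gives the worst-to-best order requested.

NH₂⁻ < H⁻ < (CH₃)₃CO⁻ < F⁻ < Cl⁻ < Br⁻ < N₂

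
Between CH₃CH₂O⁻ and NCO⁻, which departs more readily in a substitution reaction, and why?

NCO⁻ is the better leaving group.
pKₐ(HOCN) ≈ 3.5 versus pKₐ(CH₃CH₂OH) ≈ 16: NCO⁻ is the much weaker base.
Resonance between N and O.

NCO⁻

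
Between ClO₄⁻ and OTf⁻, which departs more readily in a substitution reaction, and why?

OTf⁻ is the better leaving group.
pKₐ(CF₃SO₃H (triflic acid)) ≈ -14 versus pKₐ(HClO₄) ≈ -10: OTf⁻ is the much weaker base.
Charge spread over three oxygens and a CF₃ group; the premier leaving group in synthesis.

OTf⁻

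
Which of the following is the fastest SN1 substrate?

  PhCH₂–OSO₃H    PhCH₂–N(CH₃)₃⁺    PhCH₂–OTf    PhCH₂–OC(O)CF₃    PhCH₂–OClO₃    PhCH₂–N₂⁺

Same R in every case — rank the leaving groups.
Rank by basicity of the departing species: weakest base leaves most easily.
PhCH₂–N₂⁺ loses N₂: no meaningful conjugate acid; N₂ departs as an exceptionally stable neutral molecule
PhCH₂–OTf loses OTf⁻: pKₐ(CF₃SO₃H (triflic acid)) ≈ -14
PhCH₂–OClO₃ loses ClO₄⁻: pKₐ(HClO₄) ≈ -10
PhCH₂–OSO₃H loses HSO₄⁻: pKₐ(H₂SO₄) ≈ -3
PhCH₂–OC(O)CF₃ loses CF₃COO⁻: pKₐ(CF₃COOH) ≈ 0.2
PhCH₂–N(CH₃)₃⁺ loses NR'₃: pKₐ(R'₃NH⁺) ≈ 10.7

PhCH₂–N₂⁺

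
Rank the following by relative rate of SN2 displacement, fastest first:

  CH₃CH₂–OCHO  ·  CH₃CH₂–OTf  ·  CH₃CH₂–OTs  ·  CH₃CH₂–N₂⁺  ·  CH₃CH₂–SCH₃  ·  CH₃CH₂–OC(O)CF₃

CH₃CH₂–N₂⁺ > CH₃CH₂–OTf > CH₃CH₂–OTs > CH₃CH₂–OC(O)CF₃ > CH₃CH₂–OCHO > CH₃CH₂–SCH₃

With the same alkyl group throughout, only the leaving group differentiates the rates.
Rank by basicity of the departing species: weakest base leaves most easily.
CH₃CH₂–N₂⁺ loses N₂: no meaningful conjugate acid; N₂ departs as an exceptionally stable neutral molecule
CH₃CH₂–OTf loses OTf⁻: pKₐ(CF₃SO₃H (triflic acid)) ≈ -14
CH₃CH₂–OTs loses OTs⁻: pKₐ(p-CH₃C₆H₄SO₃H (TsOH)) ≈ -2.8
CH₃CH₂–OC(O)CF₃ loses CF₃COO⁻: pKₐ(CF₃COOH) ≈ 0.2
CH₃CH₂–OCHO loses HCOO⁻: pKₐ(HCOOH) ≈ 3.8
CH₃CH₂–SCH₃ loses RS⁻: pKₐ(RSH (a thiol)) ≈ 10.5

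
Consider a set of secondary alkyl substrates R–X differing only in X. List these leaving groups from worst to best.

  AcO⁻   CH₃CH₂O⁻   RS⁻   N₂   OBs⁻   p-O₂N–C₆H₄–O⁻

CH₃CH₂O⁻ < RS⁻ < p-O₂N–C₆H₄–O⁻ < AcO⁻ < OBs⁻ < N₂

Leaving-group ability tracks the stability of the departed species; conjugate-acid pKₐ is the usual yardstick (lower pKₐ → better LG).
N₂: no meaningful conjugate acid; N₂ departs as an exceptionally stable neutral molecule
OBs⁻: pKₐ(p-BrC₆H₄SO₃H) ≈ -2.8 — arenesulfonate with a p-bromo substituent
AcO⁻: pKₐ(CH₃COOH) ≈ 4.8 — resonance-stabilised but still a weak base
p-O₂N–C₆H₄–O⁻: pKₐ(p-nitrophenol) ≈ 7.2
RS⁻: pKₐ(RSH (a thiol)) ≈ 10.5 — moderately basic; rarely leaves without activation
CH₃CH₂O⁻: pKₐ(CH₃CH₂OH) ≈ 16
The question asks for worst first, so the sequence is read in increasing leaving-group ability.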